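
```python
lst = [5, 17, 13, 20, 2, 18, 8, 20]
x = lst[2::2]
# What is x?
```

lst has length 8. The slice lst[2::2] selects indices [2, 4, 6] (2->13, 4->2, 6->8), giving [13, 2, 8].

[13, 2, 8]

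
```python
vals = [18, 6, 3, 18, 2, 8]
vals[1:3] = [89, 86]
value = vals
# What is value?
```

vals starts as [18, 6, 3, 18, 2, 8] (length 6). The slice vals[1:3] covers indices [1, 2] with values [6, 3]. Replacing that slice with [89, 86] (same length) produces [18, 89, 86, 18, 2, 8].

[18, 89, 86, 18, 2, 8]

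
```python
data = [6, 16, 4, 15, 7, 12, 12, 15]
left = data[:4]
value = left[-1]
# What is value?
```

data has length 8. The slice data[:4] selects indices [0, 1, 2, 3] (0->6, 1->16, 2->4, 3->15), giving [6, 16, 4, 15]. So left = [6, 16, 4, 15]. Then left[-1] = 15.

15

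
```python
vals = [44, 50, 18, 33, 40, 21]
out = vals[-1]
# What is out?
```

vals has length 6. Negative index -1 maps to positive index 6 + (-1) = 5. vals[5] = 21.

21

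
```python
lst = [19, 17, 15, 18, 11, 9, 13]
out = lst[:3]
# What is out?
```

lst has length 7. The slice lst[:3] selects indices [0, 1, 2] (0->19, 1->17, 2->15), giving [19, 17, 15].

[19, 17, 15]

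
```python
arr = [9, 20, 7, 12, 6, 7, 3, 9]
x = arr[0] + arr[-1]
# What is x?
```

arr has length 8. arr[0] = 9.
arr has length 8. Negative index -1 maps to positive index 8 + (-1) = 7. arr[7] = 9.
Sum: 9 + 9 = 18.

18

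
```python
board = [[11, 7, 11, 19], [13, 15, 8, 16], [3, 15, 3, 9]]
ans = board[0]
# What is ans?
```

board has 3 rows. Row 0 is [11, 7, 11, 19].

[11, 7, 11, 19]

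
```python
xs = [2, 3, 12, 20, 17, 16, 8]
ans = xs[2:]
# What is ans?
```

xs has length 7. The slice xs[2:] selects indices [2, 3, 4, 5, 6] (2->12, 3->20, 4->17, 5->16, 6->8), giving [12, 20, 17, 16, 8].

[12, 20, 17, 16, 8]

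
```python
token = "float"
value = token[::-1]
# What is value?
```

token has length 5. The slice token[::-1] selects indices [4, 3, 2, 1, 0] (4->'t', 3->'a', 2->'o', 1->'l', 0->'f'), giving 'taolf'.

'taolf'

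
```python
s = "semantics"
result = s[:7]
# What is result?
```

s has length 9. The slice s[:7] selects indices [0, 1, 2, 3, 4, 5, 6] (0->'s', 1->'e', 2->'m', 3->'a', 4->'n', 5->'t', 6->'i'), giving 'semanti'.

'semanti'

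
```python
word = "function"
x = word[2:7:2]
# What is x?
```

word has length 8. The slice word[2:7:2] selects indices [2, 4, 6] (2->'n', 4->'t', 6->'o'), giving 'nto'.

'nto'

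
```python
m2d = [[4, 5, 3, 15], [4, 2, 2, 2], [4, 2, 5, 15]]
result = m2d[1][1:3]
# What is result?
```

m2d[1] = [4, 2, 2, 2]. m2d[1] has length 4. The slice m2d[1][1:3] selects indices [1, 2] (1->2, 2->2), giving [2, 2].

[2, 2]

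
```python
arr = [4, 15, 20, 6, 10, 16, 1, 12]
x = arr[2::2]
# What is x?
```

arr has length 8. The slice arr[2::2] selects indices [2, 4, 6] (2->20, 4->10, 6->1), giving [20, 10, 1].

[20, 10, 1]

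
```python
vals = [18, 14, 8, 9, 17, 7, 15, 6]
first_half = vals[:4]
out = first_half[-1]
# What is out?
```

vals has length 8. The slice vals[:4] selects indices [0, 1, 2, 3] (0->18, 1->14, 2->8, 3->9), giving [18, 14, 8, 9]. So first_half = [18, 14, 8, 9]. Then first_half[-1] = 9.

9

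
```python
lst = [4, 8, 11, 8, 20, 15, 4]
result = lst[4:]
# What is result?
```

lst has length 7. The slice lst[4:] selects indices [4, 5, 6] (4->20, 5->15, 6->4), giving [20, 15, 4].

[20, 15, 4]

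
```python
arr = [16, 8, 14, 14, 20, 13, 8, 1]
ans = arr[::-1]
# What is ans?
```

arr has length 8. The slice arr[::-1] selects indices [7, 6, 5, 4, 3, 2, 1, 0] (7->1, 6->8, 5->13, 4->20, 3->14, 2->14, 1->8, 0->16), giving [1, 8, 13, 20, 14, 14, 8, 16].

[1, 8, 13, 20, 14, 14, 8, 16]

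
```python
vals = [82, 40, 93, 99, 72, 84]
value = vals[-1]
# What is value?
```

vals has length 6. Negative index -1 maps to positive index 6 + (-1) = 5. vals[5] = 84.

84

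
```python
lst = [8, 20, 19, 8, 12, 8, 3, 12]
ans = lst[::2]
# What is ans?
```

lst has length 8. The slice lst[::2] selects indices [0, 2, 4, 6] (0->8, 2->19, 4->12, 6->3), giving [8, 19, 12, 3].

[8, 19, 12, 3]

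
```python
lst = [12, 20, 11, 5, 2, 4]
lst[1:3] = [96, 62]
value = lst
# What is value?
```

lst starts as [12, 20, 11, 5, 2, 4] (length 6). The slice lst[1:3] covers indices [1, 2] with values [20, 11]. Replacing that slice with [96, 62] (same length) produces [12, 96, 62, 5, 2, 4].

[12, 96, 62, 5, 2, 4]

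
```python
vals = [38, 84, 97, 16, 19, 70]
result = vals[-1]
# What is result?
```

vals has length 6. Negative index -1 maps to positive index 6 + (-1) = 5. vals[5] = 70.

70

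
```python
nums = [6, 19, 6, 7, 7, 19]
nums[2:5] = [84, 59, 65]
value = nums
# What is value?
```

nums starts as [6, 19, 6, 7, 7, 19] (length 6). The slice nums[2:5] covers indices [2, 3, 4] with values [6, 7, 7]. Replacing that slice with [84, 59, 65] (same length) produces [6, 19, 84, 59, 65, 19].

[6, 19, 84, 59, 65, 19]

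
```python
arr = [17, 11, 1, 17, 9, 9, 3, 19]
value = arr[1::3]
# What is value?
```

arr has length 8. The slice arr[1::3] selects indices [1, 4, 7] (1->11, 4->9, 7->19), giving [11, 9, 19].

[11, 9, 19]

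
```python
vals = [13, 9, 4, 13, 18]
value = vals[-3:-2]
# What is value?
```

vals has length 5. The slice vals[-3:-2] selects indices [2] (2->4), giving [4].

[4]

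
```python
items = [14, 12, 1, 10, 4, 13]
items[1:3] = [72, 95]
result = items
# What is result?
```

items starts as [14, 12, 1, 10, 4, 13] (length 6). The slice items[1:3] covers indices [1, 2] with values [12, 1]. Replacing that slice with [72, 95] (same length) produces [14, 72, 95, 10, 4, 13].

[14, 72, 95, 10, 4, 13]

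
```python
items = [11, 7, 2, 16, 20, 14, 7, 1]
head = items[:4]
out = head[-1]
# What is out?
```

items has length 8. The slice items[:4] selects indices [0, 1, 2, 3] (0->11, 1->7, 2->2, 3->16), giving [11, 7, 2, 16]. So head = [11, 7, 2, 16]. Then head[-1] = 16.

16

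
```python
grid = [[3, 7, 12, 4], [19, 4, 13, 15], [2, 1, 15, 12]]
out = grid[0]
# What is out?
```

grid has 3 rows. Row 0 is [3, 7, 12, 4].

[3, 7, 12, 4]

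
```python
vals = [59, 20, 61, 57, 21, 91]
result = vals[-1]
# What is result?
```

vals has length 6. Negative index -1 maps to positive index 6 + (-1) = 5. vals[5] = 91.

91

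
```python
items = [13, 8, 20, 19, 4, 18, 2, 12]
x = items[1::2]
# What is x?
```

items has length 8. The slice items[1::2] selects indices [1, 3, 5, 7] (1->8, 3->19, 5->18, 7->12), giving [8, 19, 18, 12].

[8, 19, 18, 12]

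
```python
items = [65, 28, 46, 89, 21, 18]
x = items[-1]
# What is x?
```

items has length 6. Negative index -1 maps to positive index 6 + (-1) = 5. items[5] = 18.

18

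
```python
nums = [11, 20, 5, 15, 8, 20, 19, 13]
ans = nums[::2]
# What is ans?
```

nums has length 8. The slice nums[::2] selects indices [0, 2, 4, 6] (0->11, 2->5, 4->8, 6->19), giving [11, 5, 8, 19].

[11, 5, 8, 19]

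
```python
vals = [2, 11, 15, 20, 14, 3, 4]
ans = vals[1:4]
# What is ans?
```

vals has length 7. The slice vals[1:4] selects indices [1, 2, 3] (1->11, 2->15, 3->20), giving [11, 15, 20].

[11, 15, 20]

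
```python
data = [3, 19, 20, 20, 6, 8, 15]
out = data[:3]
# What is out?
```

data has length 7. The slice data[:3] selects indices [0, 1, 2] (0->3, 1->19, 2->20), giving [3, 19, 20].

[3, 19, 20]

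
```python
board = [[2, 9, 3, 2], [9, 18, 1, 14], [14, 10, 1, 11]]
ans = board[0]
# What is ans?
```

board has 3 rows. Row 0 is [2, 9, 3, 2].

[2, 9, 3, 2]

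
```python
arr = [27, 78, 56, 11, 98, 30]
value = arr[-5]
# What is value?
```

arr has length 6. Negative index -5 maps to positive index 6 + (-5) = 1. arr[1] = 78.

78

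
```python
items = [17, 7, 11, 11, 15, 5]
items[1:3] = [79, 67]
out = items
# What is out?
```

items starts as [17, 7, 11, 11, 15, 5] (length 6). The slice items[1:3] covers indices [1, 2] with values [7, 11]. Replacing that slice with [79, 67] (same length) produces [17, 79, 67, 11, 15, 5].

[17, 79, 67, 11, 15, 5]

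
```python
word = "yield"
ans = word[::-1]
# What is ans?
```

word has length 5. The slice word[::-1] selects indices [4, 3, 2, 1, 0] (4->'d', 3->'l', 2->'e', 1->'i', 0->'y'), giving 'dleiy'.

'dleiy'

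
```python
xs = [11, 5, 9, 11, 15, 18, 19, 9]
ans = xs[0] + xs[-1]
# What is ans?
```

xs has length 8. xs[0] = 11.
xs has length 8. Negative index -1 maps to positive index 8 + (-1) = 7. xs[7] = 9.
Sum: 11 + 9 = 20.

20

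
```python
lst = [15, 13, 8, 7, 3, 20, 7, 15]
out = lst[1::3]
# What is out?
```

lst has length 8. The slice lst[1::3] selects indices [1, 4, 7] (1->13, 4->3, 7->15), giving [13, 3, 15].

[13, 3, 15]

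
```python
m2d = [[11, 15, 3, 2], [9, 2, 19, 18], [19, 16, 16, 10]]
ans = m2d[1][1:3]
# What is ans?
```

m2d[1] = [9, 2, 19, 18]. m2d[1] has length 4. The slice m2d[1][1:3] selects indices [1, 2] (1->2, 2->19), giving [2, 19].

[2, 19]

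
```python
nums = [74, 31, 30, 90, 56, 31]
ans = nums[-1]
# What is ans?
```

nums has length 6. Negative index -1 maps to positive index 6 + (-1) = 5. nums[5] = 31.

31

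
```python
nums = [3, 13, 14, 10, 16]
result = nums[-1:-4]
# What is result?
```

nums has length 5. The slice nums[-1:-4] resolves to an empty index range, so the result is [].

[]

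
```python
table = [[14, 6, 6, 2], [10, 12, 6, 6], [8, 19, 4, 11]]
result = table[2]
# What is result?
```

table has 3 rows. Row 2 is [8, 19, 4, 11].

[8, 19, 4, 11]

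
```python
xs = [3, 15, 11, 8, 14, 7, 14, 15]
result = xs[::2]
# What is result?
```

xs has length 8. The slice xs[::2] selects indices [0, 2, 4, 6] (0->3, 2->11, 4->14, 6->14), giving [3, 11, 14, 14].

[3, 11, 14, 14]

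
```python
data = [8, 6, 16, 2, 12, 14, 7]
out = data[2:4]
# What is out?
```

data has length 7. The slice data[2:4] selects indices [2, 3] (2->16, 3->2), giving [16, 2].

[16, 2]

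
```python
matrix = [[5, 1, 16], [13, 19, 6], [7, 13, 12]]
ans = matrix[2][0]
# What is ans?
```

matrix[2] = [7, 13, 12]. Taking column 0 of that row yields 7.

7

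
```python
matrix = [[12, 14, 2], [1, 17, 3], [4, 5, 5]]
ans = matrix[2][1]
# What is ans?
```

matrix[2] = [4, 5, 5]. Taking column 1 of that row yields 5.

5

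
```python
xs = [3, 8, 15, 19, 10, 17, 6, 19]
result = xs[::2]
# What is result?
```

xs has length 8. The slice xs[::2] selects indices [0, 2, 4, 6] (0->3, 2->15, 4->10, 6->6), giving [3, 15, 10, 6].

[3, 15, 10, 6]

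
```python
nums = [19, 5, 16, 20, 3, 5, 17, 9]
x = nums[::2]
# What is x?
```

nums has length 8. The slice nums[::2] selects indices [0, 2, 4, 6] (0->19, 2->16, 4->3, 6->17), giving [19, 16, 3, 17].

[19, 16, 3, 17]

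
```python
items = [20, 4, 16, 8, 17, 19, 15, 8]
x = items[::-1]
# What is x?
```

items has length 8. The slice items[::-1] selects indices [7, 6, 5, 4, 3, 2, 1, 0] (7->8, 6->15, 5->19, 4->17, 3->8, 2->16, 1->4, 0->20), giving [8, 15, 19, 17, 8, 16, 4, 20].

[8, 15, 19, 17, 8, 16, 4, 20]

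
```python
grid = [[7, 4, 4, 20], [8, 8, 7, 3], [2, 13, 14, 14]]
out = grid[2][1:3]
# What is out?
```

grid[2] = [2, 13, 14, 14]. grid[2] has length 4. The slice grid[2][1:3] selects indices [1, 2] (1->13, 2->14), giving [13, 14].

[13, 14]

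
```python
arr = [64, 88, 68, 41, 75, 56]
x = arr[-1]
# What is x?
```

arr has length 6. Negative index -1 maps to positive index 6 + (-1) = 5. arr[5] = 56.

56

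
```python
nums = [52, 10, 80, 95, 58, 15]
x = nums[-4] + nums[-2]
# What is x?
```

nums has length 6. Negative index -4 maps to positive index 6 + (-4) = 2. nums[2] = 80.
nums has length 6. Negative index -2 maps to positive index 6 + (-2) = 4. nums[4] = 58.
Sum: 80 + 58 = 138.

138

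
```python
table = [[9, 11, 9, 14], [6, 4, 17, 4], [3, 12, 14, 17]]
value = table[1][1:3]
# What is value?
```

table[1] = [6, 4, 17, 4]. table[1] has length 4. The slice table[1][1:3] selects indices [1, 2] (1->4, 2->17), giving [4, 17].

[4, 17]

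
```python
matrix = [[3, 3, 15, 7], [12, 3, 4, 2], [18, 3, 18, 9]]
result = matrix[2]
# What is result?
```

matrix has 3 rows. Row 2 is [18, 3, 18, 9].

[18, 3, 18, 9]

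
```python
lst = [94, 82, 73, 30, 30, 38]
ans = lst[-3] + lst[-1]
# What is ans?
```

lst has length 6. Negative index -3 maps to positive index 6 + (-3) = 3. lst[3] = 30.
lst has length 6. Negative index -1 maps to positive index 6 + (-1) = 5. lst[5] = 38.
Sum: 30 + 38 = 68.

68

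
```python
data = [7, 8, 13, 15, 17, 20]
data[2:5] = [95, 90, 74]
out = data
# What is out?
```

data starts as [7, 8, 13, 15, 17, 20] (length 6). The slice data[2:5] covers indices [2, 3, 4] with values [13, 15, 17]. Replacing that slice with [95, 90, 74] (same length) produces [7, 8, 95, 90, 74, 20].

[7, 8, 95, 90, 74, 20]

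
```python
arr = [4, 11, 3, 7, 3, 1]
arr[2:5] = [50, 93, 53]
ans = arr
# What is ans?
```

arr starts as [4, 11, 3, 7, 3, 1] (length 6). The slice arr[2:5] covers indices [2, 3, 4] with values [3, 7, 3]. Replacing that slice with [50, 93, 53] (same length) produces [4, 11, 50, 93, 53, 1].

[4, 11, 50, 93, 53, 1]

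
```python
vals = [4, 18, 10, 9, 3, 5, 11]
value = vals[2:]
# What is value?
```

vals has length 7. The slice vals[2:] selects indices [2, 3, 4, 5, 6] (2->10, 3->9, 4->3, 5->5, 6->11), giving [10, 9, 3, 5, 11].

[10, 9, 3, 5, 11]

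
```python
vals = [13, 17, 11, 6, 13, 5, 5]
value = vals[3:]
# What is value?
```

vals has length 7. The slice vals[3:] selects indices [3, 4, 5, 6] (3->6, 4->13, 5->5, 6->5), giving [6, 13, 5, 5].

[6, 13, 5, 5]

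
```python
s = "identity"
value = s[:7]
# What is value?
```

s has length 8. The slice s[:7] selects indices [0, 1, 2, 3, 4, 5, 6] (0->'i', 1->'d', 2->'e', 3->'n', 4->'t', 5->'i', 6->'t'), giving 'identit'.

'identit'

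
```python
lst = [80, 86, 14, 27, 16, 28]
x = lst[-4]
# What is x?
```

lst has length 6. Negative index -4 maps to positive index 6 + (-4) = 2. lst[2] = 14.

14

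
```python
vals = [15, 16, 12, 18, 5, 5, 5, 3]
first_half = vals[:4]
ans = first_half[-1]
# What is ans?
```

vals has length 8. The slice vals[:4] selects indices [0, 1, 2, 3] (0->15, 1->16, 2->12, 3->18), giving [15, 16, 12, 18]. So first_half = [15, 16, 12, 18]. Then first_half[-1] = 18.

18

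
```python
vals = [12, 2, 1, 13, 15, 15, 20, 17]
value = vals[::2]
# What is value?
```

vals has length 8. The slice vals[::2] selects indices [0, 2, 4, 6] (0->12, 2->1, 4->15, 6->20), giving [12, 1, 15, 20].

[12, 1, 15, 20]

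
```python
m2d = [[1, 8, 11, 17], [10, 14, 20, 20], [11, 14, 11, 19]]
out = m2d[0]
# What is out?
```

m2d has 3 rows. Row 0 is [1, 8, 11, 17].

[1, 8, 11, 17]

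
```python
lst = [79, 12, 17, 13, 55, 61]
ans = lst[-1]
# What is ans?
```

lst has length 6. Negative index -1 maps to positive index 6 + (-1) = 5. lst[5] = 61.

61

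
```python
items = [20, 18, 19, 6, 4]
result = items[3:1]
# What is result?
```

items has length 5. The slice items[3:1] resolves to an empty index range, so the result is [].

[]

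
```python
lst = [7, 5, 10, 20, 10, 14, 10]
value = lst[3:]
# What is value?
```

lst has length 7. The slice lst[3:] selects indices [3, 4, 5, 6] (3->20, 4->10, 5->14, 6->10), giving [20, 10, 14, 10].

[20, 10, 14, 10]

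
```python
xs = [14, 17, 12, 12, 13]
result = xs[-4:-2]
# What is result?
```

xs has length 5. The slice xs[-4:-2] selects indices [1, 2] (1->17, 2->12), giving [17, 12].

[17, 12]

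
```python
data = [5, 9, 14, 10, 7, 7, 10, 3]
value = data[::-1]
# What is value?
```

data has length 8. The slice data[::-1] selects indices [7, 6, 5, 4, 3, 2, 1, 0] (7->3, 6->10, 5->7, 4->7, 3->10, 2->14, 1->9, 0->5), giving [3, 10, 7, 7, 10, 14, 9, 5].

[3, 10, 7, 7, 10, 14, 9, 5]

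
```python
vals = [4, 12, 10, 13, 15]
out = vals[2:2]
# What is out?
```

vals has length 5. The slice vals[2:2] resolves to an empty index range, so the result is [].

[]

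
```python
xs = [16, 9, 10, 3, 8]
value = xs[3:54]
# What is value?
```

xs has length 5. The slice xs[3:54] selects indices [3, 4] (3->3, 4->8), giving [3, 8].

[3, 8]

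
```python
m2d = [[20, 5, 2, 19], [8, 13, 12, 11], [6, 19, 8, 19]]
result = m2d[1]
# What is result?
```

m2d has 3 rows. Row 1 is [8, 13, 12, 11].

[8, 13, 12, 11]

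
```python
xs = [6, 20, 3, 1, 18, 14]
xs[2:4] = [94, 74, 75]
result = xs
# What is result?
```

xs starts as [6, 20, 3, 1, 18, 14] (length 6). The slice xs[2:4] covers indices [2, 3] with values [3, 1]. Replacing that slice with [94, 74, 75] (different length) produces [6, 20, 94, 74, 75, 18, 14].

[6, 20, 94, 74, 75, 18, 14]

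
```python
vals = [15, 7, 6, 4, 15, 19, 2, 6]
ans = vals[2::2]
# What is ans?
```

vals has length 8. The slice vals[2::2] selects indices [2, 4, 6] (2->6, 4->15, 6->2), giving [6, 15, 2].

[6, 15, 2]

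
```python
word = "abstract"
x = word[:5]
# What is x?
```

word has length 8. The slice word[:5] selects indices [0, 1, 2, 3, 4] (0->'a', 1->'b', 2->'s', 3->'t', 4->'r'), giving 'abstr'.

'abstr'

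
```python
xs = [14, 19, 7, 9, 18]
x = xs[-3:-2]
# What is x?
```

xs has length 5. The slice xs[-3:-2] selects indices [2] (2->7), giving [7].

[7]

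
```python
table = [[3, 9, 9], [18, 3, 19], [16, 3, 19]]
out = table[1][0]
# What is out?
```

table[1] = [18, 3, 19]. Taking column 0 of that row yields 18.

18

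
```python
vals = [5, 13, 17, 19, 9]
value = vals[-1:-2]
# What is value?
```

vals has length 5. The slice vals[-1:-2] resolves to an empty index range, so the result is [].

[]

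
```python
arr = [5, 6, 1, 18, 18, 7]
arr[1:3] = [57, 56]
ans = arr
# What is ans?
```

arr starts as [5, 6, 1, 18, 18, 7] (length 6). The slice arr[1:3] covers indices [1, 2] with values [6, 1]. Replacing that slice with [57, 56] (same length) produces [5, 57, 56, 18, 18, 7].

[5, 57, 56, 18, 18, 7]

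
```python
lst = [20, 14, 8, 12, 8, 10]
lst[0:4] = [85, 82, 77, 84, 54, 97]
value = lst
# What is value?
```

lst starts as [20, 14, 8, 12, 8, 10] (length 6). The slice lst[0:4] covers indices [0, 1, 2, 3] with values [20, 14, 8, 12]. Replacing that slice with [85, 82, 77, 84, 54, 97] (different length) produces [85, 82, 77, 84, 54, 97, 8, 10].

[85, 82, 77, 84, 54, 97, 8, 10]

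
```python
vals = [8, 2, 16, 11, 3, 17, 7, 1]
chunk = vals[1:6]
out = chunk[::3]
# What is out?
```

vals has length 8. The slice vals[1:6] selects indices [1, 2, 3, 4, 5] (1->2, 2->16, 3->11, 4->3, 5->17), giving [2, 16, 11, 3, 17]. So chunk = [2, 16, 11, 3, 17]. chunk has length 5. The slice chunk[::3] selects indices [0, 3] (0->2, 3->3), giving [2, 3].

[2, 3]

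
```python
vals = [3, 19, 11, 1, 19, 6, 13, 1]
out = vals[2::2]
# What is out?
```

vals has length 8. The slice vals[2::2] selects indices [2, 4, 6] (2->11, 4->19, 6->13), giving [11, 19, 13].

[11, 19, 13]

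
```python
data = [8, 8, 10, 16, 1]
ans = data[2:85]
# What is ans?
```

data has length 5. The slice data[2:85] selects indices [2, 3, 4] (2->10, 3->16, 4->1), giving [10, 16, 1].

[10, 16, 1]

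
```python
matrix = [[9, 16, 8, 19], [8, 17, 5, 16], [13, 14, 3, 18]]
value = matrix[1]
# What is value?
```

matrix has 3 rows. Row 1 is [8, 17, 5, 16].

[8, 17, 5, 16]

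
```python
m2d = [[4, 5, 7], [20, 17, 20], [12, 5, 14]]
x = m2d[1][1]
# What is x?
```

m2d[1] = [20, 17, 20]. Taking column 1 of that row yields 17.

17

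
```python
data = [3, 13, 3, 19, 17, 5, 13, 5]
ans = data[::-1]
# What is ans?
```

data has length 8. The slice data[::-1] selects indices [7, 6, 5, 4, 3, 2, 1, 0] (7->5, 6->13, 5->5, 4->17, 3->19, 2->3, 1->13, 0->3), giving [5, 13, 5, 17, 19, 3, 13, 3].

[5, 13, 5, 17, 19, 3, 13, 3]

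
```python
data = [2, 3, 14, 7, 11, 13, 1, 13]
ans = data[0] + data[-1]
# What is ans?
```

data has length 8. data[0] = 2.
data has length 8. Negative index -1 maps to positive index 8 + (-1) = 7. data[7] = 13.
Sum: 2 + 13 = 15.

15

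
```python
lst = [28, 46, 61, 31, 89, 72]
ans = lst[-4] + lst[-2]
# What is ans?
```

lst has length 6. Negative index -4 maps to positive index 6 + (-4) = 2. lst[2] = 61.
lst has length 6. Negative index -2 maps to positive index 6 + (-2) = 4. lst[4] = 89.
Sum: 61 + 89 = 150.

150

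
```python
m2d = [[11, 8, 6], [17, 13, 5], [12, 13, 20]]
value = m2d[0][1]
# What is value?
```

m2d[0] = [11, 8, 6]. Taking column 1 of that row yields 8.

8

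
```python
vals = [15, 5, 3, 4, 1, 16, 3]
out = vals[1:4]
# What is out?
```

vals has length 7. The slice vals[1:4] selects indices [1, 2, 3] (1->5, 2->3, 3->4), giving [5, 3, 4].

[5, 3, 4]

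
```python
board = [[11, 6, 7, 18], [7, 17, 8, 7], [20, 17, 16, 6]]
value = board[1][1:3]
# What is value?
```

board[1] = [7, 17, 8, 7]. board[1] has length 4. The slice board[1][1:3] selects indices [1, 2] (1->17, 2->8), giving [17, 8].

[17, 8]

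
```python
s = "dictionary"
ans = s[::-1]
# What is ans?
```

s has length 10. The slice s[::-1] selects indices [9, 8, 7, 6, 5, 4, 3, 2, 1, 0] (9->'y', 8->'r', 7->'a', 6->'n', 5->'o', 4->'i', 3->'t', 2->'c', 1->'i', 0->'d'), giving 'yranoitcid'.

'yranoitcid'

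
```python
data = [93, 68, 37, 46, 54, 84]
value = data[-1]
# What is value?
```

data has length 6. Negative index -1 maps to positive index 6 + (-1) = 5. data[5] = 84.

84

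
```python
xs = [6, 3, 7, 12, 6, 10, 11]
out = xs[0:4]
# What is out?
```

xs has length 7. The slice xs[0:4] selects indices [0, 1, 2, 3] (0->6, 1->3, 2->7, 3->12), giving [6, 3, 7, 12].

[6, 3, 7, 12]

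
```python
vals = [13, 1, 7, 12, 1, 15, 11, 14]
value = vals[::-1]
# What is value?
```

vals has length 8. The slice vals[::-1] selects indices [7, 6, 5, 4, 3, 2, 1, 0] (7->14, 6->11, 5->15, 4->1, 3->12, 2->7, 1->1, 0->13), giving [14, 11, 15, 1, 12, 7, 1, 13].

[14, 11, 15, 1, 12, 7, 1, 13]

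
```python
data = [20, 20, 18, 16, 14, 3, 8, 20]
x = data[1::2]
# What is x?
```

data has length 8. The slice data[1::2] selects indices [1, 3, 5, 7] (1->20, 3->16, 5->3, 7->20), giving [20, 16, 3, 20].

[20, 16, 3, 20]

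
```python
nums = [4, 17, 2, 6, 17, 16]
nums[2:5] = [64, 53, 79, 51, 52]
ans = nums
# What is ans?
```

nums starts as [4, 17, 2, 6, 17, 16] (length 6). The slice nums[2:5] covers indices [2, 3, 4] with values [2, 6, 17]. Replacing that slice with [64, 53, 79, 51, 52] (different length) produces [4, 17, 64, 53, 79, 51, 52, 16].

[4, 17, 64, 53, 79, 51, 52, 16]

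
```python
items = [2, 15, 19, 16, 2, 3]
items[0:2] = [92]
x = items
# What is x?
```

items starts as [2, 15, 19, 16, 2, 3] (length 6). The slice items[0:2] covers indices [0, 1] with values [2, 15]. Replacing that slice with [92] (different length) produces [92, 19, 16, 2, 3].

[92, 19, 16, 2, 3]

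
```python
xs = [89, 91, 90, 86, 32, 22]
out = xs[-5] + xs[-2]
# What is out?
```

xs has length 6. Negative index -5 maps to positive index 6 + (-5) = 1. xs[1] = 91.
xs has length 6. Negative index -2 maps to positive index 6 + (-2) = 4. xs[4] = 32.
Sum: 91 + 32 = 123.

123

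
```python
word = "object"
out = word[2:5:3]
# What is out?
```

word has length 6. The slice word[2:5:3] selects indices [2] (2->'j'), giving 'j'.

'j'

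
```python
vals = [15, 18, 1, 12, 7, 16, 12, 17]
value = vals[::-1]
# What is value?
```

vals has length 8. The slice vals[::-1] selects indices [7, 6, 5, 4, 3, 2, 1, 0] (7->17, 6->12, 5->16, 4->7, 3->12, 2->1, 1->18, 0->15), giving [17, 12, 16, 7, 12, 1, 18, 15].

[17, 12, 16, 7, 12, 1, 18, 15]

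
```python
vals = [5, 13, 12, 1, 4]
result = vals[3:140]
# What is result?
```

vals has length 5. The slice vals[3:140] selects indices [3, 4] (3->1, 4->4), giving [1, 4].

[1, 4]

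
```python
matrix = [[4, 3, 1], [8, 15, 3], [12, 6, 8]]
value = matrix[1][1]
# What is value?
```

matrix[1] = [8, 15, 3]. Taking column 1 of that row yields 15.

15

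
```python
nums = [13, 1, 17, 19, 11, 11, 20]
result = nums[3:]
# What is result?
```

nums has length 7. The slice nums[3:] selects indices [3, 4, 5, 6] (3->19, 4->11, 5->11, 6->20), giving [19, 11, 11, 20].

[19, 11, 11, 20]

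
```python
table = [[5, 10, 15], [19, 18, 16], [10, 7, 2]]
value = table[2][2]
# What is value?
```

table[2] = [10, 7, 2]. Taking column 2 of that row yields 2.

2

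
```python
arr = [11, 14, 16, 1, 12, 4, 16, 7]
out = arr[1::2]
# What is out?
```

arr has length 8. The slice arr[1::2] selects indices [1, 3, 5, 7] (1->14, 3->1, 5->4, 7->7), giving [14, 1, 4, 7].

[14, 1, 4, 7]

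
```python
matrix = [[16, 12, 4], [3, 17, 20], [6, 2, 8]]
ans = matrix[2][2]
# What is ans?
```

matrix[2] = [6, 2, 8]. Taking column 2 of that row yields 8.

8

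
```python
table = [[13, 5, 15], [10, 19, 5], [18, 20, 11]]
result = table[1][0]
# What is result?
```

table[1] = [10, 19, 5]. Taking column 0 of that row yields 10.

10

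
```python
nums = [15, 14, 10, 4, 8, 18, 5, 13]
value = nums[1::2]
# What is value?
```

nums has length 8. The slice nums[1::2] selects indices [1, 3, 5, 7] (1->14, 3->4, 5->18, 7->13), giving [14, 4, 18, 13].

[14, 4, 18, 13]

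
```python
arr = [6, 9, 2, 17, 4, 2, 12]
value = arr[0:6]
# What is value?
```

arr has length 7. The slice arr[0:6] selects indices [0, 1, 2, 3, 4, 5] (0->6, 1->9, 2->2, 3->17, 4->4, 5->2), giving [6, 9, 2, 17, 4, 2].

[6, 9, 2, 17, 4, 2]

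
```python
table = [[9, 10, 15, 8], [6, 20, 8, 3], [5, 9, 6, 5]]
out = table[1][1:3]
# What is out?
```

table[1] = [6, 20, 8, 3]. table[1] has length 4. The slice table[1][1:3] selects indices [1, 2] (1->20, 2->8), giving [20, 8].

[20, 8]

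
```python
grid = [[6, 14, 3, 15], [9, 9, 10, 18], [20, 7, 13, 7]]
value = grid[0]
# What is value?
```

grid has 3 rows. Row 0 is [6, 14, 3, 15].

[6, 14, 3, 15]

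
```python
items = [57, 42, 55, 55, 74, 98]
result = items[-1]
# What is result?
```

items has length 6. Negative index -1 maps to positive index 6 + (-1) = 5. items[5] = 98.

98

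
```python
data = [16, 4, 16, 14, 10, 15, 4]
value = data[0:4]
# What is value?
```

data has length 7. The slice data[0:4] selects indices [0, 1, 2, 3] (0->16, 1->4, 2->16, 3->14), giving [16, 4, 16, 14].

[16, 4, 16, 14]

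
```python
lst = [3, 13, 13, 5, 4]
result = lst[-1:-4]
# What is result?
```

lst has length 5. The slice lst[-1:-4] resolves to an empty index range, so the result is [].

[]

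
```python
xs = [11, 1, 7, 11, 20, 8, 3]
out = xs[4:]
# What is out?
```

xs has length 7. The slice xs[4:] selects indices [4, 5, 6] (4->20, 5->8, 6->3), giving [20, 8, 3].

[20, 8, 3]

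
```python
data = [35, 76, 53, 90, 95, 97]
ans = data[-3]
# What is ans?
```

data has length 6. Negative index -3 maps to positive index 6 + (-3) = 3. data[3] = 90.

90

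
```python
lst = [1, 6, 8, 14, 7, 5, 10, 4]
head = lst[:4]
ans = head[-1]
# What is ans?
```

lst has length 8. The slice lst[:4] selects indices [0, 1, 2, 3] (0->1, 1->6, 2->8, 3->14), giving [1, 6, 8, 14]. So head = [1, 6, 8, 14]. Then head[-1] = 14.

14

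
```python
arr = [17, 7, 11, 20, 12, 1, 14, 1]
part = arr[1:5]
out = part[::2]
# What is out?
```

arr has length 8. The slice arr[1:5] selects indices [1, 2, 3, 4] (1->7, 2->11, 3->20, 4->12), giving [7, 11, 20, 12]. So part = [7, 11, 20, 12]. part has length 4. The slice part[::2] selects indices [0, 2] (0->7, 2->20), giving [7, 20].

[7, 20]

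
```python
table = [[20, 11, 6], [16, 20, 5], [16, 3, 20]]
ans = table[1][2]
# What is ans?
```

table[1] = [16, 20, 5]. Taking column 2 of that row yields 5.

5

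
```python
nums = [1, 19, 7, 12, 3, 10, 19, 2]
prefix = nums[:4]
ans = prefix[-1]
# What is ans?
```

nums has length 8. The slice nums[:4] selects indices [0, 1, 2, 3] (0->1, 1->19, 2->7, 3->12), giving [1, 19, 7, 12]. So prefix = [1, 19, 7, 12]. Then prefix[-1] = 12.

12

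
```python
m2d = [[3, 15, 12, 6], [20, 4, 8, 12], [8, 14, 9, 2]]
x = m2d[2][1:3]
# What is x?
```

m2d[2] = [8, 14, 9, 2]. m2d[2] has length 4. The slice m2d[2][1:3] selects indices [1, 2] (1->14, 2->9), giving [14, 9].

[14, 9]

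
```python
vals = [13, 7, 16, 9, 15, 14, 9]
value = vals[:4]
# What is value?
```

vals has length 7. The slice vals[:4] selects indices [0, 1, 2, 3] (0->13, 1->7, 2->16, 3->9), giving [13, 7, 16, 9].

[13, 7, 16, 9]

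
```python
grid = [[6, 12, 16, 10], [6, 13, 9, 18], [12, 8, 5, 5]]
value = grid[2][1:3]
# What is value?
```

grid[2] = [12, 8, 5, 5]. grid[2] has length 4. The slice grid[2][1:3] selects indices [1, 2] (1->8, 2->5), giving [8, 5].

[8, 5]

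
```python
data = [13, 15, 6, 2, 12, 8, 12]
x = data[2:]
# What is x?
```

data has length 7. The slice data[2:] selects indices [2, 3, 4, 5, 6] (2->6, 3->2, 4->12, 5->8, 6->12), giving [6, 2, 12, 8, 12].

[6, 2, 12, 8, 12]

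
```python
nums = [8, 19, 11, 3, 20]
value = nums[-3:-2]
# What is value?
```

nums has length 5. The slice nums[-3:-2] selects indices [2] (2->11), giving [11].

[11]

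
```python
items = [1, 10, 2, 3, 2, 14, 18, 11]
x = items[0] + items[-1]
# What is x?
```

items has length 8. items[0] = 1.
items has length 8. Negative index -1 maps to positive index 8 + (-1) = 7. items[7] = 11.
Sum: 1 + 11 = 12.

12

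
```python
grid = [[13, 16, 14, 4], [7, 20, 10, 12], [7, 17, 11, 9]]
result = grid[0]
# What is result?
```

grid has 3 rows. Row 0 is [13, 16, 14, 4].

[13, 16, 14, 4]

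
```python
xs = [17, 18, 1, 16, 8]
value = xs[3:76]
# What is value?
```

xs has length 5. The slice xs[3:76] selects indices [3, 4] (3->16, 4->8), giving [16, 8].

[16, 8]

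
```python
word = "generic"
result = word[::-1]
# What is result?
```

word has length 7. The slice word[::-1] selects indices [6, 5, 4, 3, 2, 1, 0] (6->'c', 5->'i', 4->'r', 3->'e', 2->'n', 1->'e', 0->'g'), giving 'cireneg'.

'cireneg'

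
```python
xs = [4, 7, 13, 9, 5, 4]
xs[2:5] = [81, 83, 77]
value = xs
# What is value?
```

xs starts as [4, 7, 13, 9, 5, 4] (length 6). The slice xs[2:5] covers indices [2, 3, 4] with values [13, 9, 5]. Replacing that slice with [81, 83, 77] (same length) produces [4, 7, 81, 83, 77, 4].

[4, 7, 81, 83, 77, 4]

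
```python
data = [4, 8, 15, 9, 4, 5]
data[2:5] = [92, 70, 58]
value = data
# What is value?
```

data starts as [4, 8, 15, 9, 4, 5] (length 6). The slice data[2:5] covers indices [2, 3, 4] with values [15, 9, 4]. Replacing that slice with [92, 70, 58] (same length) produces [4, 8, 92, 70, 58, 5].

[4, 8, 92, 70, 58, 5]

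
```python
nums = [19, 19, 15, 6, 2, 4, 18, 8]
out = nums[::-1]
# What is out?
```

nums has length 8. The slice nums[::-1] selects indices [7, 6, 5, 4, 3, 2, 1, 0] (7->8, 6->18, 5->4, 4->2, 3->6, 2->15, 1->19, 0->19), giving [8, 18, 4, 2, 6, 15, 19, 19].

[8, 18, 4, 2, 6, 15, 19, 19]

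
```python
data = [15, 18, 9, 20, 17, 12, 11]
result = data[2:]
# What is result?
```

data has length 7. The slice data[2:] selects indices [2, 3, 4, 5, 6] (2->9, 3->20, 4->17, 5->12, 6->11), giving [9, 20, 17, 12, 11].

[9, 20, 17, 12, 11]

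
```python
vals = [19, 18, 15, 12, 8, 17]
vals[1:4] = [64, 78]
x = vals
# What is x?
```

vals starts as [19, 18, 15, 12, 8, 17] (length 6). The slice vals[1:4] covers indices [1, 2, 3] with values [18, 15, 12]. Replacing that slice with [64, 78] (different length) produces [19, 64, 78, 8, 17].

[19, 64, 78, 8, 17]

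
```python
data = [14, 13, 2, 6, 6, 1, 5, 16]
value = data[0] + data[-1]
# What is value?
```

data has length 8. data[0] = 14.
data has length 8. Negative index -1 maps to positive index 8 + (-1) = 7. data[7] = 16.
Sum: 14 + 16 = 30.

30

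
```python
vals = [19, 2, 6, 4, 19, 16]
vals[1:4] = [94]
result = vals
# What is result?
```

vals starts as [19, 2, 6, 4, 19, 16] (length 6). The slice vals[1:4] covers indices [1, 2, 3] with values [2, 6, 4]. Replacing that slice with [94] (different length) produces [19, 94, 19, 16].

[19, 94, 19, 16]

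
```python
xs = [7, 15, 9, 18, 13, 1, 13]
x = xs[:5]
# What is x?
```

xs has length 7. The slice xs[:5] selects indices [0, 1, 2, 3, 4] (0->7, 1->15, 2->9, 3->18, 4->13), giving [7, 15, 9, 18, 13].

[7, 15, 9, 18, 13]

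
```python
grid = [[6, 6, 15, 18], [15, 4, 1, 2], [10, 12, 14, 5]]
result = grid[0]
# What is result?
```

grid has 3 rows. Row 0 is [6, 6, 15, 18].

[6, 6, 15, 18]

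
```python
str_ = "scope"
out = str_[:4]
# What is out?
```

str_ has length 5. The slice str_[:4] selects indices [0, 1, 2, 3] (0->'s', 1->'c', 2->'o', 3->'p'), giving 'scop'.

'scop'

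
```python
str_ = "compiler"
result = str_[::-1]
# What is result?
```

str_ has length 8. The slice str_[::-1] selects indices [7, 6, 5, 4, 3, 2, 1, 0] (7->'r', 6->'e', 5->'l', 4->'i', 3->'p', 2->'m', 1->'o', 0->'c'), giving 'relipmoc'.

'relipmoc'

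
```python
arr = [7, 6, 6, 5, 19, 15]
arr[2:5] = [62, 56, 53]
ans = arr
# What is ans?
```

arr starts as [7, 6, 6, 5, 19, 15] (length 6). The slice arr[2:5] covers indices [2, 3, 4] with values [6, 5, 19]. Replacing that slice with [62, 56, 53] (same length) produces [7, 6, 62, 56, 53, 15].

[7, 6, 62, 56, 53, 15]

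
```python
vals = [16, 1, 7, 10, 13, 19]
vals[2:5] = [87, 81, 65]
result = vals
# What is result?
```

vals starts as [16, 1, 7, 10, 13, 19] (length 6). The slice vals[2:5] covers indices [2, 3, 4] with values [7, 10, 13]. Replacing that slice with [87, 81, 65] (same length) produces [16, 1, 87, 81, 65, 19].

[16, 1, 87, 81, 65, 19]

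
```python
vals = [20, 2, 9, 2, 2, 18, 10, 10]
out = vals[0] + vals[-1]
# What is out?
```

vals has length 8. vals[0] = 20.
vals has length 8. Negative index -1 maps to positive index 8 + (-1) = 7. vals[7] = 10.
Sum: 20 + 10 = 30.

30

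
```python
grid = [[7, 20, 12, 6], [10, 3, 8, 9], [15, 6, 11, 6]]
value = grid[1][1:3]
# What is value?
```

grid[1] = [10, 3, 8, 9]. grid[1] has length 4. The slice grid[1][1:3] selects indices [1, 2] (1->3, 2->8), giving [3, 8].

[3, 8]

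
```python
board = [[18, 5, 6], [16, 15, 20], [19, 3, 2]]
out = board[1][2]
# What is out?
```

board[1] = [16, 15, 20]. Taking column 2 of that row yields 20.

20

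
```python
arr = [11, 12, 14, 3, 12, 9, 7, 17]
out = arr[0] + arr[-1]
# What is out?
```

arr has length 8. arr[0] = 11.
arr has length 8. Negative index -1 maps to positive index 8 + (-1) = 7. arr[7] = 17.
Sum: 11 + 17 = 28.

28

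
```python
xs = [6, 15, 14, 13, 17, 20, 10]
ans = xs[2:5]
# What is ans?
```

xs has length 7. The slice xs[2:5] selects indices [2, 3, 4] (2->14, 3->13, 4->17), giving [14, 13, 17].

[14, 13, 17]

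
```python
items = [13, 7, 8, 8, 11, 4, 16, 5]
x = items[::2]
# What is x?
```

items has length 8. The slice items[::2] selects indices [0, 2, 4, 6] (0->13, 2->8, 4->11, 6->16), giving [13, 8, 11, 16].

[13, 8, 11, 16]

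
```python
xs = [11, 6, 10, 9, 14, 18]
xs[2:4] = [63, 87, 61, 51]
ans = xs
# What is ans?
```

xs starts as [11, 6, 10, 9, 14, 18] (length 6). The slice xs[2:4] covers indices [2, 3] with values [10, 9]. Replacing that slice with [63, 87, 61, 51] (different length) produces [11, 6, 63, 87, 61, 51, 14, 18].

[11, 6, 63, 87, 61, 51, 14, 18]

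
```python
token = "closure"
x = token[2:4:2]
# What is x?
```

token has length 7. The slice token[2:4:2] selects indices [2] (2->'o'), giving 'o'.

'o'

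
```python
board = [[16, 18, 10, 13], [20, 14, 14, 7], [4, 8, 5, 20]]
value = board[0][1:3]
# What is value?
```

board[0] = [16, 18, 10, 13]. board[0] has length 4. The slice board[0][1:3] selects indices [1, 2] (1->18, 2->10), giving [18, 10].

[18, 10]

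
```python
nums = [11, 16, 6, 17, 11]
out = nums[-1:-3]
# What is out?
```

nums has length 5. The slice nums[-1:-3] resolves to an empty index range, so the result is [].

[]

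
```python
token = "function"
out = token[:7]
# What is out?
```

token has length 8. The slice token[:7] selects indices [0, 1, 2, 3, 4, 5, 6] (0->'f', 1->'u', 2->'n', 3->'c', 4->'t', 5->'i', 6->'o'), giving 'functio'.

'functio'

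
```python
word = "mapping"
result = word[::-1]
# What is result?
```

word has length 7. The slice word[::-1] selects indices [6, 5, 4, 3, 2, 1, 0] (6->'g', 5->'n', 4->'i', 3->'p', 2->'p', 1->'a', 0->'m'), giving 'gnippam'.

'gnippam'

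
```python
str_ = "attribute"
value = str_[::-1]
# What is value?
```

str_ has length 9. The slice str_[::-1] selects indices [8, 7, 6, 5, 4, 3, 2, 1, 0] (8->'e', 7->'t', 6->'u', 5->'b', 4->'i', 3->'r', 2->'t', 1->'t', 0->'a'), giving 'etubirtta'.

'etubirtta'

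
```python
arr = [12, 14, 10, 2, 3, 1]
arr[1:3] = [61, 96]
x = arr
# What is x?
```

arr starts as [12, 14, 10, 2, 3, 1] (length 6). The slice arr[1:3] covers indices [1, 2] with values [14, 10]. Replacing that slice with [61, 96] (same length) produces [12, 61, 96, 2, 3, 1].

[12, 61, 96, 2, 3, 1]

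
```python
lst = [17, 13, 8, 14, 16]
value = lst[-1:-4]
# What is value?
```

lst has length 5. The slice lst[-1:-4] resolves to an empty index range, so the result is [].

[]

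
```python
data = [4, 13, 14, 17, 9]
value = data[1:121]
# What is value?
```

data has length 5. The slice data[1:121] selects indices [1, 2, 3, 4] (1->13, 2->14, 3->17, 4->9), giving [13, 14, 17, 9].

[13, 14, 17, 9]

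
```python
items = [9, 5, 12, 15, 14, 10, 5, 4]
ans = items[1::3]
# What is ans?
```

items has length 8. The slice items[1::3] selects indices [1, 4, 7] (1->5, 4->14, 7->4), giving [5, 14, 4].

[5, 14, 4]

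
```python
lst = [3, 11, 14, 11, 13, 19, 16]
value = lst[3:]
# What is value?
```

lst has length 7. The slice lst[3:] selects indices [3, 4, 5, 6] (3->11, 4->13, 5->19, 6->16), giving [11, 13, 19, 16].

[11, 13, 19, 16]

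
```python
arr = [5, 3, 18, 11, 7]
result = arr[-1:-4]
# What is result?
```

arr has length 5. The slice arr[-1:-4] resolves to an empty index range, so the result is [].

[]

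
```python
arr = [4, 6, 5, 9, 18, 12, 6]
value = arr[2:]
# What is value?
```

arr has length 7. The slice arr[2:] selects indices [2, 3, 4, 5, 6] (2->5, 3->9, 4->18, 5->12, 6->6), giving [5, 9, 18, 12, 6].

[5, 9, 18, 12, 6]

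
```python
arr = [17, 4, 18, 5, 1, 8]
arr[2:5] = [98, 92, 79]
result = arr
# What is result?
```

arr starts as [17, 4, 18, 5, 1, 8] (length 6). The slice arr[2:5] covers indices [2, 3, 4] with values [18, 5, 1]. Replacing that slice with [98, 92, 79] (same length) produces [17, 4, 98, 92, 79, 8].

[17, 4, 98, 92, 79, 8]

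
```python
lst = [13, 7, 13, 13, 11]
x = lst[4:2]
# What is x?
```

lst has length 5. The slice lst[4:2] resolves to an empty index range, so the result is [].

[]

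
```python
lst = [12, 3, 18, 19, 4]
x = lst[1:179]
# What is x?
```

lst has length 5. The slice lst[1:179] selects indices [1, 2, 3, 4] (1->3, 2->18, 3->19, 4->4), giving [3, 18, 19, 4].

[3, 18, 19, 4]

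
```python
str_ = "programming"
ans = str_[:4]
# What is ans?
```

str_ has length 11. The slice str_[:4] selects indices [0, 1, 2, 3] (0->'p', 1->'r', 2->'o', 3->'g'), giving 'prog'.

'prog'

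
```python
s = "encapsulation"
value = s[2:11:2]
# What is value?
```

s has length 13. The slice s[2:11:2] selects indices [2, 4, 6, 8, 10] (2->'c', 4->'p', 6->'u', 8->'a', 10->'i'), giving 'cpuai'.

'cpuai'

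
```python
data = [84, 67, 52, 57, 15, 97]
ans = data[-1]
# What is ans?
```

data has length 6. Negative index -1 maps to positive index 6 + (-1) = 5. data[5] = 97.

97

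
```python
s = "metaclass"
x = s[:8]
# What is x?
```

s has length 9. The slice s[:8] selects indices [0, 1, 2, 3, 4, 5, 6, 7] (0->'m', 1->'e', 2->'t', 3->'a', 4->'c', 5->'l', 6->'a', 7->'s'), giving 'metaclas'.

'metaclas'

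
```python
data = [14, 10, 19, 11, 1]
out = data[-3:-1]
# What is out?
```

data has length 5. The slice data[-3:-1] selects indices [2, 3] (2->19, 3->11), giving [19, 11].

[19, 11]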